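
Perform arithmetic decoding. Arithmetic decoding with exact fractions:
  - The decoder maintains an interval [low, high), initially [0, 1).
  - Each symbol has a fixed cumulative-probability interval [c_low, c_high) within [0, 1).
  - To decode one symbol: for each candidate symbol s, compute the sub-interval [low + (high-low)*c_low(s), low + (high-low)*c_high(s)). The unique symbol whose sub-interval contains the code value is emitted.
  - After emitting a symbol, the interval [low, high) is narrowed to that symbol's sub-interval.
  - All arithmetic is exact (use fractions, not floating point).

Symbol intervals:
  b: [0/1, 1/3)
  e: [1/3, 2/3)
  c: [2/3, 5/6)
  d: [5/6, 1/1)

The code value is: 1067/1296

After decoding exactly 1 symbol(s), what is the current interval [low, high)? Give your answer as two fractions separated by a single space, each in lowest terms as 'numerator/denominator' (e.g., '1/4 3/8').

Step 1: interval [0/1, 1/1), width = 1/1 - 0/1 = 1/1
  'b': [0/1 + 1/1*0/1, 0/1 + 1/1*1/3) = [0/1, 1/3)
  'e': [0/1 + 1/1*1/3, 0/1 + 1/1*2/3) = [1/3, 2/3)
  'c': [0/1 + 1/1*2/3, 0/1 + 1/1*5/6) = [2/3, 5/6) <- contains code 1067/1296
  'd': [0/1 + 1/1*5/6, 0/1 + 1/1*1/1) = [5/6, 1/1)
  emit 'c', narrow to [2/3, 5/6)

Answer: 2/3 5/6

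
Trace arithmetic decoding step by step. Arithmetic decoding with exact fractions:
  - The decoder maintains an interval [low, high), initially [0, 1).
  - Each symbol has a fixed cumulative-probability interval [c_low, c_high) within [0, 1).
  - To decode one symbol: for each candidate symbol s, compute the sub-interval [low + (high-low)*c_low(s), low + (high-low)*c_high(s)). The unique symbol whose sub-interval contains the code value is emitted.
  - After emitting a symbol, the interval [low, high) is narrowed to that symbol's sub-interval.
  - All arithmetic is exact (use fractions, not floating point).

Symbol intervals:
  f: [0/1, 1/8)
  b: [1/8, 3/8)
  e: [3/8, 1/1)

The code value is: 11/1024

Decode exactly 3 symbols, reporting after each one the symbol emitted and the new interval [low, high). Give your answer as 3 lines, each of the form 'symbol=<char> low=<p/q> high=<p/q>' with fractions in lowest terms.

Step 1: interval [0/1, 1/1), width = 1/1 - 0/1 = 1/1
  'f': [0/1 + 1/1*0/1, 0/1 + 1/1*1/8) = [0/1, 1/8) <- contains code 11/1024
  'b': [0/1 + 1/1*1/8, 0/1 + 1/1*3/8) = [1/8, 3/8)
  'e': [0/1 + 1/1*3/8, 0/1 + 1/1*1/1) = [3/8, 1/1)
  emit 'f', narrow to [0/1, 1/8)
Step 2: interval [0/1, 1/8), width = 1/8 - 0/1 = 1/8
  'f': [0/1 + 1/8*0/1, 0/1 + 1/8*1/8) = [0/1, 1/64) <- contains code 11/1024
  'b': [0/1 + 1/8*1/8, 0/1 + 1/8*3/8) = [1/64, 3/64)
  'e': [0/1 + 1/8*3/8, 0/1 + 1/8*1/1) = [3/64, 1/8)
  emit 'f', narrow to [0/1, 1/64)
Step 3: interval [0/1, 1/64), width = 1/64 - 0/1 = 1/64
  'f': [0/1 + 1/64*0/1, 0/1 + 1/64*1/8) = [0/1, 1/512)
  'b': [0/1 + 1/64*1/8, 0/1 + 1/64*3/8) = [1/512, 3/512)
  'e': [0/1 + 1/64*3/8, 0/1 + 1/64*1/1) = [3/512, 1/64) <- contains code 11/1024
  emit 'e', narrow to [3/512, 1/64)

Answer: symbol=f low=0/1 high=1/8
symbol=f low=0/1 high=1/64
symbol=e low=3/512 high=1/64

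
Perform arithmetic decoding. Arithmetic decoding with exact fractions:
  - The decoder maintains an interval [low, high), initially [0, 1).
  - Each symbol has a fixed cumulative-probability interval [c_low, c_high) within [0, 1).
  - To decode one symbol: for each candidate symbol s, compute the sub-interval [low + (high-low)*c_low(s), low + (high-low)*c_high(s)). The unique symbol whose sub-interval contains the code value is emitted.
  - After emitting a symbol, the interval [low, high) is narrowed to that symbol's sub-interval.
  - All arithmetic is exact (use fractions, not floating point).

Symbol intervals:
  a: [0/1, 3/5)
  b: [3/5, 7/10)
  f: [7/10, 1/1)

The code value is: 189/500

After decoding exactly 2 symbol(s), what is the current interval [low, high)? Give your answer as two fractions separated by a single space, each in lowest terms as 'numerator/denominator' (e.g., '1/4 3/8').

Step 1: interval [0/1, 1/1), width = 1/1 - 0/1 = 1/1
  'a': [0/1 + 1/1*0/1, 0/1 + 1/1*3/5) = [0/1, 3/5) <- contains code 189/500
  'b': [0/1 + 1/1*3/5, 0/1 + 1/1*7/10) = [3/5, 7/10)
  'f': [0/1 + 1/1*7/10, 0/1 + 1/1*1/1) = [7/10, 1/1)
  emit 'a', narrow to [0/1, 3/5)
Step 2: interval [0/1, 3/5), width = 3/5 - 0/1 = 3/5
  'a': [0/1 + 3/5*0/1, 0/1 + 3/5*3/5) = [0/1, 9/25)
  'b': [0/1 + 3/5*3/5, 0/1 + 3/5*7/10) = [9/25, 21/50) <- contains code 189/500
  'f': [0/1 + 3/5*7/10, 0/1 + 3/5*1/1) = [21/50, 3/5)
  emit 'b', narrow to [9/25, 21/50)

Answer: 9/25 21/50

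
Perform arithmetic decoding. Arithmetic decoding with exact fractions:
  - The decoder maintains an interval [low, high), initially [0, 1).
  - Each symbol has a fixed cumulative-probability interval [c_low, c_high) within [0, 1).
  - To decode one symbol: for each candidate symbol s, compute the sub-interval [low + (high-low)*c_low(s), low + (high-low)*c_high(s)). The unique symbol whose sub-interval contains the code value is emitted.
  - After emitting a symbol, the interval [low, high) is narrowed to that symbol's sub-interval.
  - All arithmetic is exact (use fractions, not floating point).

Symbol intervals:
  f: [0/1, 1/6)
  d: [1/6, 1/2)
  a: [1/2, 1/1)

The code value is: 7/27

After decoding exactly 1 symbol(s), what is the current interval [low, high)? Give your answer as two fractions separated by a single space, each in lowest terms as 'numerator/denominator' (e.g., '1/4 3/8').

Answer: 1/6 1/2

Derivation:
Step 1: interval [0/1, 1/1), width = 1/1 - 0/1 = 1/1
  'f': [0/1 + 1/1*0/1, 0/1 + 1/1*1/6) = [0/1, 1/6)
  'd': [0/1 + 1/1*1/6, 0/1 + 1/1*1/2) = [1/6, 1/2) <- contains code 7/27
  'a': [0/1 + 1/1*1/2, 0/1 + 1/1*1/1) = [1/2, 1/1)
  emit 'd', narrow to [1/6, 1/2)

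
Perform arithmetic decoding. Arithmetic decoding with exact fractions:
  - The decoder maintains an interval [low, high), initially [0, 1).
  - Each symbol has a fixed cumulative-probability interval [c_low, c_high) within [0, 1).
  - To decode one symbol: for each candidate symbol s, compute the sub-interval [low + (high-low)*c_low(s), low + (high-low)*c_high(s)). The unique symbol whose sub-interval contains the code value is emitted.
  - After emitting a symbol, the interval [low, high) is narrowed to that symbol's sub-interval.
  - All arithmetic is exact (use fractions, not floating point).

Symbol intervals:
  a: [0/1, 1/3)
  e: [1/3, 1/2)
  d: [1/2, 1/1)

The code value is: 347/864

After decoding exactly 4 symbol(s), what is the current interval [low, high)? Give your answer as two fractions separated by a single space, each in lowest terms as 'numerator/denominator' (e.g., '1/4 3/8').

Step 1: interval [0/1, 1/1), width = 1/1 - 0/1 = 1/1
  'a': [0/1 + 1/1*0/1, 0/1 + 1/1*1/3) = [0/1, 1/3)
  'e': [0/1 + 1/1*1/3, 0/1 + 1/1*1/2) = [1/3, 1/2) <- contains code 347/864
  'd': [0/1 + 1/1*1/2, 0/1 + 1/1*1/1) = [1/2, 1/1)
  emit 'e', narrow to [1/3, 1/2)
Step 2: interval [1/3, 1/2), width = 1/2 - 1/3 = 1/6
  'a': [1/3 + 1/6*0/1, 1/3 + 1/6*1/3) = [1/3, 7/18)
  'e': [1/3 + 1/6*1/3, 1/3 + 1/6*1/2) = [7/18, 5/12) <- contains code 347/864
  'd': [1/3 + 1/6*1/2, 1/3 + 1/6*1/1) = [5/12, 1/2)
  emit 'e', narrow to [7/18, 5/12)
Step 3: interval [7/18, 5/12), width = 5/12 - 7/18 = 1/36
  'a': [7/18 + 1/36*0/1, 7/18 + 1/36*1/3) = [7/18, 43/108)
  'e': [7/18 + 1/36*1/3, 7/18 + 1/36*1/2) = [43/108, 29/72) <- contains code 347/864
  'd': [7/18 + 1/36*1/2, 7/18 + 1/36*1/1) = [29/72, 5/12)
  emit 'e', narrow to [43/108, 29/72)
Step 4: interval [43/108, 29/72), width = 29/72 - 43/108 = 1/216
  'a': [43/108 + 1/216*0/1, 43/108 + 1/216*1/3) = [43/108, 259/648)
  'e': [43/108 + 1/216*1/3, 43/108 + 1/216*1/2) = [259/648, 173/432)
  'd': [43/108 + 1/216*1/2, 43/108 + 1/216*1/1) = [173/432, 29/72) <- contains code 347/864
  emit 'd', narrow to [173/432, 29/72)

Answer: 173/432 29/72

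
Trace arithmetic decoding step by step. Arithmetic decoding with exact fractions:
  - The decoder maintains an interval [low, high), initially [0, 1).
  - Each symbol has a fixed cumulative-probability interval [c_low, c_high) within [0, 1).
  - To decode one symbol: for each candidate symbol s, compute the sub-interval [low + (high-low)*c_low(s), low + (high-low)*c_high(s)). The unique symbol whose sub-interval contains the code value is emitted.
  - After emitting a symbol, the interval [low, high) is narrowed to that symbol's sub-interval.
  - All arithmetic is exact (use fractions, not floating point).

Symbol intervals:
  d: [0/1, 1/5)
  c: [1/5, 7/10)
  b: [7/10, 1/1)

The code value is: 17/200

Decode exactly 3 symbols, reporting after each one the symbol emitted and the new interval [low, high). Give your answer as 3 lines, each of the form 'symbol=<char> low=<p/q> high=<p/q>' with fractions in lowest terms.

Answer: symbol=d low=0/1 high=1/5
symbol=c low=1/25 high=7/50
symbol=c low=3/50 high=11/100

Derivation:
Step 1: interval [0/1, 1/1), width = 1/1 - 0/1 = 1/1
  'd': [0/1 + 1/1*0/1, 0/1 + 1/1*1/5) = [0/1, 1/5) <- contains code 17/200
  'c': [0/1 + 1/1*1/5, 0/1 + 1/1*7/10) = [1/5, 7/10)
  'b': [0/1 + 1/1*7/10, 0/1 + 1/1*1/1) = [7/10, 1/1)
  emit 'd', narrow to [0/1, 1/5)
Step 2: interval [0/1, 1/5), width = 1/5 - 0/1 = 1/5
  'd': [0/1 + 1/5*0/1, 0/1 + 1/5*1/5) = [0/1, 1/25)
  'c': [0/1 + 1/5*1/5, 0/1 + 1/5*7/10) = [1/25, 7/50) <- contains code 17/200
  'b': [0/1 + 1/5*7/10, 0/1 + 1/5*1/1) = [7/50, 1/5)
  emit 'c', narrow to [1/25, 7/50)
Step 3: interval [1/25, 7/50), width = 7/50 - 1/25 = 1/10
  'd': [1/25 + 1/10*0/1, 1/25 + 1/10*1/5) = [1/25, 3/50)
  'c': [1/25 + 1/10*1/5, 1/25 + 1/10*7/10) = [3/50, 11/100) <- contains code 17/200
  'b': [1/25 + 1/10*7/10, 1/25 + 1/10*1/1) = [11/100, 7/50)
  emit 'c', narrow to [3/50, 11/100)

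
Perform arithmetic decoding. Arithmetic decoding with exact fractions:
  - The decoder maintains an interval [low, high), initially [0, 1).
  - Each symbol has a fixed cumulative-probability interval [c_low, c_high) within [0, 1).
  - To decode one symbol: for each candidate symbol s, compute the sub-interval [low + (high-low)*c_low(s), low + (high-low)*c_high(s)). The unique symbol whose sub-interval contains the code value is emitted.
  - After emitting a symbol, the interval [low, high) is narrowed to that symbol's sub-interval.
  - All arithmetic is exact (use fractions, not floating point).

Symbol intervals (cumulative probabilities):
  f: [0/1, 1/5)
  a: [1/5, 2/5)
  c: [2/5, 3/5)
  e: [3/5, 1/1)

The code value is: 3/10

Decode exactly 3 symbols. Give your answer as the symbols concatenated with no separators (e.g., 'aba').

Answer: acc

Derivation:
Step 1: interval [0/1, 1/1), width = 1/1 - 0/1 = 1/1
  'f': [0/1 + 1/1*0/1, 0/1 + 1/1*1/5) = [0/1, 1/5)
  'a': [0/1 + 1/1*1/5, 0/1 + 1/1*2/5) = [1/5, 2/5) <- contains code 3/10
  'c': [0/1 + 1/1*2/5, 0/1 + 1/1*3/5) = [2/5, 3/5)
  'e': [0/1 + 1/1*3/5, 0/1 + 1/1*1/1) = [3/5, 1/1)
  emit 'a', narrow to [1/5, 2/5)
Step 2: interval [1/5, 2/5), width = 2/5 - 1/5 = 1/5
  'f': [1/5 + 1/5*0/1, 1/5 + 1/5*1/5) = [1/5, 6/25)
  'a': [1/5 + 1/5*1/5, 1/5 + 1/5*2/5) = [6/25, 7/25)
  'c': [1/5 + 1/5*2/5, 1/5 + 1/5*3/5) = [7/25, 8/25) <- contains code 3/10
  'e': [1/5 + 1/5*3/5, 1/5 + 1/5*1/1) = [8/25, 2/5)
  emit 'c', narrow to [7/25, 8/25)
Step 3: interval [7/25, 8/25), width = 8/25 - 7/25 = 1/25
  'f': [7/25 + 1/25*0/1, 7/25 + 1/25*1/5) = [7/25, 36/125)
  'a': [7/25 + 1/25*1/5, 7/25 + 1/25*2/5) = [36/125, 37/125)
  'c': [7/25 + 1/25*2/5, 7/25 + 1/25*3/5) = [37/125, 38/125) <- contains code 3/10
  'e': [7/25 + 1/25*3/5, 7/25 + 1/25*1/1) = [38/125, 8/25)
  emit 'c', narrow to [37/125, 38/125)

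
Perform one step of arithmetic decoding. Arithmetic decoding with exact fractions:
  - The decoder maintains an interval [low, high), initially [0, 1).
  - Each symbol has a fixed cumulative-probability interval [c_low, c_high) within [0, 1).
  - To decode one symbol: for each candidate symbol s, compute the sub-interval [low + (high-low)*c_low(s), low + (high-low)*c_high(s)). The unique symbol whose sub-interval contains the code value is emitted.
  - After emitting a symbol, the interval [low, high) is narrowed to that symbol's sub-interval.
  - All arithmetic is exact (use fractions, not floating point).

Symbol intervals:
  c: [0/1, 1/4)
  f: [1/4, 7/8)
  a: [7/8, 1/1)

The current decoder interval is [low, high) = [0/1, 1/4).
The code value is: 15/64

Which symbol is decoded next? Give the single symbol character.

Answer: a

Derivation:
Interval width = high − low = 1/4 − 0/1 = 1/4
Scaled code = (code − low) / width = (15/64 − 0/1) / 1/4 = 15/16
  c: [0/1, 1/4) 
  f: [1/4, 7/8) 
  a: [7/8, 1/1) ← scaled code falls here ✓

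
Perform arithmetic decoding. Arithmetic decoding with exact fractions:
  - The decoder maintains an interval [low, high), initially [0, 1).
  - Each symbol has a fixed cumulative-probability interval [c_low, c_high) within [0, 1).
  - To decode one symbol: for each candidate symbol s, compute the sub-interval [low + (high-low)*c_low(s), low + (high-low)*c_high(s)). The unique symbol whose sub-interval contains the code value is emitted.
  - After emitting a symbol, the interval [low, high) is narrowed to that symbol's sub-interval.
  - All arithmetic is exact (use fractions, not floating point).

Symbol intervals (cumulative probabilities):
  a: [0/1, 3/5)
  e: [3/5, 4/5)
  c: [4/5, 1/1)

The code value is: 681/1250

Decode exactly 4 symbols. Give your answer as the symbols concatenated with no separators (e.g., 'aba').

Step 1: interval [0/1, 1/1), width = 1/1 - 0/1 = 1/1
  'a': [0/1 + 1/1*0/1, 0/1 + 1/1*3/5) = [0/1, 3/5) <- contains code 681/1250
  'e': [0/1 + 1/1*3/5, 0/1 + 1/1*4/5) = [3/5, 4/5)
  'c': [0/1 + 1/1*4/5, 0/1 + 1/1*1/1) = [4/5, 1/1)
  emit 'a', narrow to [0/1, 3/5)
Step 2: interval [0/1, 3/5), width = 3/5 - 0/1 = 3/5
  'a': [0/1 + 3/5*0/1, 0/1 + 3/5*3/5) = [0/1, 9/25)
  'e': [0/1 + 3/5*3/5, 0/1 + 3/5*4/5) = [9/25, 12/25)
  'c': [0/1 + 3/5*4/5, 0/1 + 3/5*1/1) = [12/25, 3/5) <- contains code 681/1250
  emit 'c', narrow to [12/25, 3/5)
Step 3: interval [12/25, 3/5), width = 3/5 - 12/25 = 3/25
  'a': [12/25 + 3/25*0/1, 12/25 + 3/25*3/5) = [12/25, 69/125) <- contains code 681/1250
  'e': [12/25 + 3/25*3/5, 12/25 + 3/25*4/5) = [69/125, 72/125)
  'c': [12/25 + 3/25*4/5, 12/25 + 3/25*1/1) = [72/125, 3/5)
  emit 'a', narrow to [12/25, 69/125)
Step 4: interval [12/25, 69/125), width = 69/125 - 12/25 = 9/125
  'a': [12/25 + 9/125*0/1, 12/25 + 9/125*3/5) = [12/25, 327/625)
  'e': [12/25 + 9/125*3/5, 12/25 + 9/125*4/5) = [327/625, 336/625)
  'c': [12/25 + 9/125*4/5, 12/25 + 9/125*1/1) = [336/625, 69/125) <- contains code 681/1250
  emit 'c', narrow to [336/625, 69/125)

Answer: acac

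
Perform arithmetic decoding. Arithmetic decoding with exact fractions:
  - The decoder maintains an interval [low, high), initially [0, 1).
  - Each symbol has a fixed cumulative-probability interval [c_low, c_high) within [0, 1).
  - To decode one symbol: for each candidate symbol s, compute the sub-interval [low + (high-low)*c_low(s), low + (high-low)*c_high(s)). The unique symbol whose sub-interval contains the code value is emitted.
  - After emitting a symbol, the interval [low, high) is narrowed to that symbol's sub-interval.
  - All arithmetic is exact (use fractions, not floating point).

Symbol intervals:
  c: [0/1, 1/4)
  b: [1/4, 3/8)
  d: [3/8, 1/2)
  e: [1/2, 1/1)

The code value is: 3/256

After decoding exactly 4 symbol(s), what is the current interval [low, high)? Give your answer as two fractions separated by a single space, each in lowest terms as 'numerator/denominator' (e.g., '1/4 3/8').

Answer: 1/128 1/64

Derivation:
Step 1: interval [0/1, 1/1), width = 1/1 - 0/1 = 1/1
  'c': [0/1 + 1/1*0/1, 0/1 + 1/1*1/4) = [0/1, 1/4) <- contains code 3/256
  'b': [0/1 + 1/1*1/4, 0/1 + 1/1*3/8) = [1/4, 3/8)
  'd': [0/1 + 1/1*3/8, 0/1 + 1/1*1/2) = [3/8, 1/2)
  'e': [0/1 + 1/1*1/2, 0/1 + 1/1*1/1) = [1/2, 1/1)
  emit 'c', narrow to [0/1, 1/4)
Step 2: interval [0/1, 1/4), width = 1/4 - 0/1 = 1/4
  'c': [0/1 + 1/4*0/1, 0/1 + 1/4*1/4) = [0/1, 1/16) <- contains code 3/256
  'b': [0/1 + 1/4*1/4, 0/1 + 1/4*3/8) = [1/16, 3/32)
  'd': [0/1 + 1/4*3/8, 0/1 + 1/4*1/2) = [3/32, 1/8)
  'e': [0/1 + 1/4*1/2, 0/1 + 1/4*1/1) = [1/8, 1/4)
  emit 'c', narrow to [0/1, 1/16)
Step 3: interval [0/1, 1/16), width = 1/16 - 0/1 = 1/16
  'c': [0/1 + 1/16*0/1, 0/1 + 1/16*1/4) = [0/1, 1/64) <- contains code 3/256
  'b': [0/1 + 1/16*1/4, 0/1 + 1/16*3/8) = [1/64, 3/128)
  'd': [0/1 + 1/16*3/8, 0/1 + 1/16*1/2) = [3/128, 1/32)
  'e': [0/1 + 1/16*1/2, 0/1 + 1/16*1/1) = [1/32, 1/16)
  emit 'c', narrow to [0/1, 1/64)
Step 4: interval [0/1, 1/64), width = 1/64 - 0/1 = 1/64
  'c': [0/1 + 1/64*0/1, 0/1 + 1/64*1/4) = [0/1, 1/256)
  'b': [0/1 + 1/64*1/4, 0/1 + 1/64*3/8) = [1/256, 3/512)
  'd': [0/1 + 1/64*3/8, 0/1 + 1/64*1/2) = [3/512, 1/128)
  'e': [0/1 + 1/64*1/2, 0/1 + 1/64*1/1) = [1/128, 1/64) <- contains code 3/256
  emit 'e', narrow to [1/128, 1/64)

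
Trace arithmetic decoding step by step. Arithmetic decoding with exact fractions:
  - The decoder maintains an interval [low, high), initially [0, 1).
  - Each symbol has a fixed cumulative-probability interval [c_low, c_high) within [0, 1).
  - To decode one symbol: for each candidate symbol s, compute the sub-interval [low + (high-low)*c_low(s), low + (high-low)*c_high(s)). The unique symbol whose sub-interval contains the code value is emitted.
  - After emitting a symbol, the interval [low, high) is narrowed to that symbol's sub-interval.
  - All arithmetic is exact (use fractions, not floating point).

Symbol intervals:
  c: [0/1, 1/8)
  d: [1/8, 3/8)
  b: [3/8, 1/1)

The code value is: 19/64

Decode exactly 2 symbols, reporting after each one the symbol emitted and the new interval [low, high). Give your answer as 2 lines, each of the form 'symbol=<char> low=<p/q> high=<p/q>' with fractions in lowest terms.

Answer: symbol=d low=1/8 high=3/8
symbol=b low=7/32 high=3/8

Derivation:
Step 1: interval [0/1, 1/1), width = 1/1 - 0/1 = 1/1
  'c': [0/1 + 1/1*0/1, 0/1 + 1/1*1/8) = [0/1, 1/8)
  'd': [0/1 + 1/1*1/8, 0/1 + 1/1*3/8) = [1/8, 3/8) <- contains code 19/64
  'b': [0/1 + 1/1*3/8, 0/1 + 1/1*1/1) = [3/8, 1/1)
  emit 'd', narrow to [1/8, 3/8)
Step 2: interval [1/8, 3/8), width = 3/8 - 1/8 = 1/4
  'c': [1/8 + 1/4*0/1, 1/8 + 1/4*1/8) = [1/8, 5/32)
  'd': [1/8 + 1/4*1/8, 1/8 + 1/4*3/8) = [5/32, 7/32)
  'b': [1/8 + 1/4*3/8, 1/8 + 1/4*1/1) = [7/32, 3/8) <- contains code 19/64
  emit 'b', narrow to [7/32, 3/8)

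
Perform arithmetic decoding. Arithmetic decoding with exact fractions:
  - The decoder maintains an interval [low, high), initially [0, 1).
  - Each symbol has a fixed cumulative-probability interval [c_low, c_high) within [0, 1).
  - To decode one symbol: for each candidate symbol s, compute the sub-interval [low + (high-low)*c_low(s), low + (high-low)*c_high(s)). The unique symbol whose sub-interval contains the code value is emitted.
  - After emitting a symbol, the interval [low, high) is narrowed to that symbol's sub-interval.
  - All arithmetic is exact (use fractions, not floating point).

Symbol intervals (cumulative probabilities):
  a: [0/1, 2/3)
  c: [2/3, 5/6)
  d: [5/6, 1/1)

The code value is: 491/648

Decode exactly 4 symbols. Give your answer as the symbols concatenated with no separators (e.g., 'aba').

Step 1: interval [0/1, 1/1), width = 1/1 - 0/1 = 1/1
  'a': [0/1 + 1/1*0/1, 0/1 + 1/1*2/3) = [0/1, 2/3)
  'c': [0/1 + 1/1*2/3, 0/1 + 1/1*5/6) = [2/3, 5/6) <- contains code 491/648
  'd': [0/1 + 1/1*5/6, 0/1 + 1/1*1/1) = [5/6, 1/1)
  emit 'c', narrow to [2/3, 5/6)
Step 2: interval [2/3, 5/6), width = 5/6 - 2/3 = 1/6
  'a': [2/3 + 1/6*0/1, 2/3 + 1/6*2/3) = [2/3, 7/9) <- contains code 491/648
  'c': [2/3 + 1/6*2/3, 2/3 + 1/6*5/6) = [7/9, 29/36)
  'd': [2/3 + 1/6*5/6, 2/3 + 1/6*1/1) = [29/36, 5/6)
  emit 'a', narrow to [2/3, 7/9)
Step 3: interval [2/3, 7/9), width = 7/9 - 2/3 = 1/9
  'a': [2/3 + 1/9*0/1, 2/3 + 1/9*2/3) = [2/3, 20/27)
  'c': [2/3 + 1/9*2/3, 2/3 + 1/9*5/6) = [20/27, 41/54) <- contains code 491/648
  'd': [2/3 + 1/9*5/6, 2/3 + 1/9*1/1) = [41/54, 7/9)
  emit 'c', narrow to [20/27, 41/54)
Step 4: interval [20/27, 41/54), width = 41/54 - 20/27 = 1/54
  'a': [20/27 + 1/54*0/1, 20/27 + 1/54*2/3) = [20/27, 61/81)
  'c': [20/27 + 1/54*2/3, 20/27 + 1/54*5/6) = [61/81, 245/324)
  'd': [20/27 + 1/54*5/6, 20/27 + 1/54*1/1) = [245/324, 41/54) <- contains code 491/648
  emit 'd', narrow to [245/324, 41/54)

Answer: cacd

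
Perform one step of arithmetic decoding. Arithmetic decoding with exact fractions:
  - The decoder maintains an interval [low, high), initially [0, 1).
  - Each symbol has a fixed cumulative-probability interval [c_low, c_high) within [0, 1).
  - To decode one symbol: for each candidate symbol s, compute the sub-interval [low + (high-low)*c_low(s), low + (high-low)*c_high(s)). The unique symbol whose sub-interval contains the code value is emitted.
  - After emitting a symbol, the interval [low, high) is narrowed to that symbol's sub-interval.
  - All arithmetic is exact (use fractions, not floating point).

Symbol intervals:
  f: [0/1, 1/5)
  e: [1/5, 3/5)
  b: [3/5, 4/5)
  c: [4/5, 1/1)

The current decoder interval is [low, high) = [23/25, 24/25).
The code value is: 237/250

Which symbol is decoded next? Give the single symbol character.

Answer: b

Derivation:
Interval width = high − low = 24/25 − 23/25 = 1/25
Scaled code = (code − low) / width = (237/250 − 23/25) / 1/25 = 7/10
  f: [0/1, 1/5) 
  e: [1/5, 3/5) 
  b: [3/5, 4/5) ← scaled code falls here ✓
  c: [4/5, 1/1) 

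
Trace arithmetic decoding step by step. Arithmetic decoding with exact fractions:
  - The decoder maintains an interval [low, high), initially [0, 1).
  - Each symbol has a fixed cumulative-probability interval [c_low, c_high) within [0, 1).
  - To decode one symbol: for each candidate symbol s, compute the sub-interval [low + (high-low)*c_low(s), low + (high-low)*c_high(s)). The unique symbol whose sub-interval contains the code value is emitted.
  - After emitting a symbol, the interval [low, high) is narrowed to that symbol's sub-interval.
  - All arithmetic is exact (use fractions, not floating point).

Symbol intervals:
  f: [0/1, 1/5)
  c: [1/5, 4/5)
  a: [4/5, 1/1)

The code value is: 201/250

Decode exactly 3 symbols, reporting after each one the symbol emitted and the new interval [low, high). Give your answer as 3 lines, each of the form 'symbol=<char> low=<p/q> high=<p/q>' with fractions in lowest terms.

Step 1: interval [0/1, 1/1), width = 1/1 - 0/1 = 1/1
  'f': [0/1 + 1/1*0/1, 0/1 + 1/1*1/5) = [0/1, 1/5)
  'c': [0/1 + 1/1*1/5, 0/1 + 1/1*4/5) = [1/5, 4/5)
  'a': [0/1 + 1/1*4/5, 0/1 + 1/1*1/1) = [4/5, 1/1) <- contains code 201/250
  emit 'a', narrow to [4/5, 1/1)
Step 2: interval [4/5, 1/1), width = 1/1 - 4/5 = 1/5
  'f': [4/5 + 1/5*0/1, 4/5 + 1/5*1/5) = [4/5, 21/25) <- contains code 201/250
  'c': [4/5 + 1/5*1/5, 4/5 + 1/5*4/5) = [21/25, 24/25)
  'a': [4/5 + 1/5*4/5, 4/5 + 1/5*1/1) = [24/25, 1/1)
  emit 'f', narrow to [4/5, 21/25)
Step 3: interval [4/5, 21/25), width = 21/25 - 4/5 = 1/25
  'f': [4/5 + 1/25*0/1, 4/5 + 1/25*1/5) = [4/5, 101/125) <- contains code 201/250
  'c': [4/5 + 1/25*1/5, 4/5 + 1/25*4/5) = [101/125, 104/125)
  'a': [4/5 + 1/25*4/5, 4/5 + 1/25*1/1) = [104/125, 21/25)
  emit 'f', narrow to [4/5, 101/125)

Answer: symbol=a low=4/5 high=1/1
symbol=f low=4/5 high=21/25
symbol=f low=4/5 high=101/125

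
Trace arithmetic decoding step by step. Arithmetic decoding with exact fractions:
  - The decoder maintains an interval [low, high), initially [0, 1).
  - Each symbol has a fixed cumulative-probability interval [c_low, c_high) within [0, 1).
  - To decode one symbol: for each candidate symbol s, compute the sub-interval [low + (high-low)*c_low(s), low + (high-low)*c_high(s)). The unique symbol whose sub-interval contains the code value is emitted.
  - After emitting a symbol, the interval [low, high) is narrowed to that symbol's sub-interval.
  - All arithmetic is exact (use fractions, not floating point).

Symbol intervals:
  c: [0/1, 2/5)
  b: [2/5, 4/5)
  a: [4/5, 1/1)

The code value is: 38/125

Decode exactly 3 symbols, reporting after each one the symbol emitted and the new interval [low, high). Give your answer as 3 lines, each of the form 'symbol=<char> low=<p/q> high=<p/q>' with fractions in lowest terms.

Answer: symbol=c low=0/1 high=2/5
symbol=b low=4/25 high=8/25
symbol=a low=36/125 high=8/25

Derivation:
Step 1: interval [0/1, 1/1), width = 1/1 - 0/1 = 1/1
  'c': [0/1 + 1/1*0/1, 0/1 + 1/1*2/5) = [0/1, 2/5) <- contains code 38/125
  'b': [0/1 + 1/1*2/5, 0/1 + 1/1*4/5) = [2/5, 4/5)
  'a': [0/1 + 1/1*4/5, 0/1 + 1/1*1/1) = [4/5, 1/1)
  emit 'c', narrow to [0/1, 2/5)
Step 2: interval [0/1, 2/5), width = 2/5 - 0/1 = 2/5
  'c': [0/1 + 2/5*0/1, 0/1 + 2/5*2/5) = [0/1, 4/25)
  'b': [0/1 + 2/5*2/5, 0/1 + 2/5*4/5) = [4/25, 8/25) <- contains code 38/125
  'a': [0/1 + 2/5*4/5, 0/1 + 2/5*1/1) = [8/25, 2/5)
  emit 'b', narrow to [4/25, 8/25)
Step 3: interval [4/25, 8/25), width = 8/25 - 4/25 = 4/25
  'c': [4/25 + 4/25*0/1, 4/25 + 4/25*2/5) = [4/25, 28/125)
  'b': [4/25 + 4/25*2/5, 4/25 + 4/25*4/5) = [28/125, 36/125)
  'a': [4/25 + 4/25*4/5, 4/25 + 4/25*1/1) = [36/125, 8/25) <- contains code 38/125
  emit 'a', narrow to [36/125, 8/25)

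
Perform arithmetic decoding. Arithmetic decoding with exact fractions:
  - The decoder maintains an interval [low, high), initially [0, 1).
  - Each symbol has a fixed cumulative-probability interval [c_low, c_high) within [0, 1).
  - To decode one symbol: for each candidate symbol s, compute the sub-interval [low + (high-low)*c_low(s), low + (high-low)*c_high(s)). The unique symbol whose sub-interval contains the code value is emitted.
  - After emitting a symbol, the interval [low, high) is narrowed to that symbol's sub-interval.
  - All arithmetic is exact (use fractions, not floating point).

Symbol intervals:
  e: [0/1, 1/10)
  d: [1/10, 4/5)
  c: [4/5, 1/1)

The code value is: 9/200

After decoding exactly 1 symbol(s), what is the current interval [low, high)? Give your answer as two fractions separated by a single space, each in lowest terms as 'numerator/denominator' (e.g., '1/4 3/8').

Step 1: interval [0/1, 1/1), width = 1/1 - 0/1 = 1/1
  'e': [0/1 + 1/1*0/1, 0/1 + 1/1*1/10) = [0/1, 1/10) <- contains code 9/200
  'd': [0/1 + 1/1*1/10, 0/1 + 1/1*4/5) = [1/10, 4/5)
  'c': [0/1 + 1/1*4/5, 0/1 + 1/1*1/1) = [4/5, 1/1)
  emit 'e', narrow to [0/1, 1/10)

Answer: 0/1 1/10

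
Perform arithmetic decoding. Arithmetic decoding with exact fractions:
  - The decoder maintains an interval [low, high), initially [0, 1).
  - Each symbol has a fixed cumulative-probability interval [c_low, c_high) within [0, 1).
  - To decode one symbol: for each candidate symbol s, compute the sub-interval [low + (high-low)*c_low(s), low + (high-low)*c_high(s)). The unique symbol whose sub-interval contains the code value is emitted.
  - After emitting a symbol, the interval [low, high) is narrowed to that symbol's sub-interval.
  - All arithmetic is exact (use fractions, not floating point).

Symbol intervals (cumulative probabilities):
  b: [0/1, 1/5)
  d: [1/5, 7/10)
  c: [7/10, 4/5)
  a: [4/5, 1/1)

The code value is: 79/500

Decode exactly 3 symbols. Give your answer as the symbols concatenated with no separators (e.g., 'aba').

Step 1: interval [0/1, 1/1), width = 1/1 - 0/1 = 1/1
  'b': [0/1 + 1/1*0/1, 0/1 + 1/1*1/5) = [0/1, 1/5) <- contains code 79/500
  'd': [0/1 + 1/1*1/5, 0/1 + 1/1*7/10) = [1/5, 7/10)
  'c': [0/1 + 1/1*7/10, 0/1 + 1/1*4/5) = [7/10, 4/5)
  'a': [0/1 + 1/1*4/5, 0/1 + 1/1*1/1) = [4/5, 1/1)
  emit 'b', narrow to [0/1, 1/5)
Step 2: interval [0/1, 1/5), width = 1/5 - 0/1 = 1/5
  'b': [0/1 + 1/5*0/1, 0/1 + 1/5*1/5) = [0/1, 1/25)
  'd': [0/1 + 1/5*1/5, 0/1 + 1/5*7/10) = [1/25, 7/50)
  'c': [0/1 + 1/5*7/10, 0/1 + 1/5*4/5) = [7/50, 4/25) <- contains code 79/500
  'a': [0/1 + 1/5*4/5, 0/1 + 1/5*1/1) = [4/25, 1/5)
  emit 'c', narrow to [7/50, 4/25)
Step 3: interval [7/50, 4/25), width = 4/25 - 7/50 = 1/50
  'b': [7/50 + 1/50*0/1, 7/50 + 1/50*1/5) = [7/50, 18/125)
  'd': [7/50 + 1/50*1/5, 7/50 + 1/50*7/10) = [18/125, 77/500)
  'c': [7/50 + 1/50*7/10, 7/50 + 1/50*4/5) = [77/500, 39/250)
  'a': [7/50 + 1/50*4/5, 7/50 + 1/50*1/1) = [39/250, 4/25) <- contains code 79/500
  emit 'a', narrow to [39/250, 4/25)

Answer: bca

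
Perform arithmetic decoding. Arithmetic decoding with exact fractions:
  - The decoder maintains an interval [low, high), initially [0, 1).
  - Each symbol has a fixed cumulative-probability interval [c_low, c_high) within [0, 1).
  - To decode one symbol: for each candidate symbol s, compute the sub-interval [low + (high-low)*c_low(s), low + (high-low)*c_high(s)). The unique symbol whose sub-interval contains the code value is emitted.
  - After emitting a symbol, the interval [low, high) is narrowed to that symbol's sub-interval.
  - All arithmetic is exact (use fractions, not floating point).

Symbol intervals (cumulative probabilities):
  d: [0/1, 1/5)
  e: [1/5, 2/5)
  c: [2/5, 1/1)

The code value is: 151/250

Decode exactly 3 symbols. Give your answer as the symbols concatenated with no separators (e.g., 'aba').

Answer: cec

Derivation:
Step 1: interval [0/1, 1/1), width = 1/1 - 0/1 = 1/1
  'd': [0/1 + 1/1*0/1, 0/1 + 1/1*1/5) = [0/1, 1/5)
  'e': [0/1 + 1/1*1/5, 0/1 + 1/1*2/5) = [1/5, 2/5)
  'c': [0/1 + 1/1*2/5, 0/1 + 1/1*1/1) = [2/5, 1/1) <- contains code 151/250
  emit 'c', narrow to [2/5, 1/1)
Step 2: interval [2/5, 1/1), width = 1/1 - 2/5 = 3/5
  'd': [2/5 + 3/5*0/1, 2/5 + 3/5*1/5) = [2/5, 13/25)
  'e': [2/5 + 3/5*1/5, 2/5 + 3/5*2/5) = [13/25, 16/25) <- contains code 151/250
  'c': [2/5 + 3/5*2/5, 2/5 + 3/5*1/1) = [16/25, 1/1)
  emit 'e', narrow to [13/25, 16/25)
Step 3: interval [13/25, 16/25), width = 16/25 - 13/25 = 3/25
  'd': [13/25 + 3/25*0/1, 13/25 + 3/25*1/5) = [13/25, 68/125)
  'e': [13/25 + 3/25*1/5, 13/25 + 3/25*2/5) = [68/125, 71/125)
  'c': [13/25 + 3/25*2/5, 13/25 + 3/25*1/1) = [71/125, 16/25) <- contains code 151/250
  emit 'c', narrow to [71/125, 16/25)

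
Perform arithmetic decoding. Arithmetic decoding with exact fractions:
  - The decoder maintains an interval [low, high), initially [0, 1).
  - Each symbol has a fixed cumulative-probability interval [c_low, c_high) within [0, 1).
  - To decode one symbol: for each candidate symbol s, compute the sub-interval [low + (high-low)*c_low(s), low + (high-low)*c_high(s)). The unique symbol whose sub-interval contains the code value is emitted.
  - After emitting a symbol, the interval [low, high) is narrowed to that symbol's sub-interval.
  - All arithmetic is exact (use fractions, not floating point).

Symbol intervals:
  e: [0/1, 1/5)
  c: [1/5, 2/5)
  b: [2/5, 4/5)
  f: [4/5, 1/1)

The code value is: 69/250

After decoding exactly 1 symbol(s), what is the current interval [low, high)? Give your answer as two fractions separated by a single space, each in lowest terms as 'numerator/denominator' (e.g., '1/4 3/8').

Answer: 1/5 2/5

Derivation:
Step 1: interval [0/1, 1/1), width = 1/1 - 0/1 = 1/1
  'e': [0/1 + 1/1*0/1, 0/1 + 1/1*1/5) = [0/1, 1/5)
  'c': [0/1 + 1/1*1/5, 0/1 + 1/1*2/5) = [1/5, 2/5) <- contains code 69/250
  'b': [0/1 + 1/1*2/5, 0/1 + 1/1*4/5) = [2/5, 4/5)
  'f': [0/1 + 1/1*4/5, 0/1 + 1/1*1/1) = [4/5, 1/1)
  emit 'c', narrow to [1/5, 2/5)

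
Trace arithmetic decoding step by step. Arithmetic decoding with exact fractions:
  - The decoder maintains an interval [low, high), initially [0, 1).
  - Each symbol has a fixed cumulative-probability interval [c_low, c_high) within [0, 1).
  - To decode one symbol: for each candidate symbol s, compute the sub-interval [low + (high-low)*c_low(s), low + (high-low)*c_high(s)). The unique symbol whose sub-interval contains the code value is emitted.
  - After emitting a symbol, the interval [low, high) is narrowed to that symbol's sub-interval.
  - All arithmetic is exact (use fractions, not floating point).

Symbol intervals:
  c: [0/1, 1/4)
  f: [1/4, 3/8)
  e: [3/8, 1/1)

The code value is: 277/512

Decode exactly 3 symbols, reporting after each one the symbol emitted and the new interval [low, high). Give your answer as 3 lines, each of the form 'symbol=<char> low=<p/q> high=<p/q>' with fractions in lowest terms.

Answer: symbol=e low=3/8 high=1/1
symbol=f low=17/32 high=39/64
symbol=c low=17/32 high=141/256

Derivation:
Step 1: interval [0/1, 1/1), width = 1/1 - 0/1 = 1/1
  'c': [0/1 + 1/1*0/1, 0/1 + 1/1*1/4) = [0/1, 1/4)
  'f': [0/1 + 1/1*1/4, 0/1 + 1/1*3/8) = [1/4, 3/8)
  'e': [0/1 + 1/1*3/8, 0/1 + 1/1*1/1) = [3/8, 1/1) <- contains code 277/512
  emit 'e', narrow to [3/8, 1/1)
Step 2: interval [3/8, 1/1), width = 1/1 - 3/8 = 5/8
  'c': [3/8 + 5/8*0/1, 3/8 + 5/8*1/4) = [3/8, 17/32)
  'f': [3/8 + 5/8*1/4, 3/8 + 5/8*3/8) = [17/32, 39/64) <- contains code 277/512
  'e': [3/8 + 5/8*3/8, 3/8 + 5/8*1/1) = [39/64, 1/1)
  emit 'f', narrow to [17/32, 39/64)
Step 3: interval [17/32, 39/64), width = 39/64 - 17/32 = 5/64
  'c': [17/32 + 5/64*0/1, 17/32 + 5/64*1/4) = [17/32, 141/256) <- contains code 277/512
  'f': [17/32 + 5/64*1/4, 17/32 + 5/64*3/8) = [141/256, 287/512)
  'e': [17/32 + 5/64*3/8, 17/32 + 5/64*1/1) = [287/512, 39/64)
  emit 'c', narrow to [17/32, 141/256)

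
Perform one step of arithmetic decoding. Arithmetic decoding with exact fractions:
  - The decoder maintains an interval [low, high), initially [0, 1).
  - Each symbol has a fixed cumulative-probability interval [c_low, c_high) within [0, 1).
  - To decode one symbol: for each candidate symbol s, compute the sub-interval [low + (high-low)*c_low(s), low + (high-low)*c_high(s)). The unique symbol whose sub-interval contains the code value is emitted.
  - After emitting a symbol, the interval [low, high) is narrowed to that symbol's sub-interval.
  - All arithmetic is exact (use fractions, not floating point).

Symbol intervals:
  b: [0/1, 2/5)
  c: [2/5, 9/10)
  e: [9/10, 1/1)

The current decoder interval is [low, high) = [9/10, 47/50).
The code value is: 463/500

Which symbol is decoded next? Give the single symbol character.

Interval width = high − low = 47/50 − 9/10 = 1/25
Scaled code = (code − low) / width = (463/500 − 9/10) / 1/25 = 13/20
  b: [0/1, 2/5) 
  c: [2/5, 9/10) ← scaled code falls here ✓
  e: [9/10, 1/1) 

Answer: c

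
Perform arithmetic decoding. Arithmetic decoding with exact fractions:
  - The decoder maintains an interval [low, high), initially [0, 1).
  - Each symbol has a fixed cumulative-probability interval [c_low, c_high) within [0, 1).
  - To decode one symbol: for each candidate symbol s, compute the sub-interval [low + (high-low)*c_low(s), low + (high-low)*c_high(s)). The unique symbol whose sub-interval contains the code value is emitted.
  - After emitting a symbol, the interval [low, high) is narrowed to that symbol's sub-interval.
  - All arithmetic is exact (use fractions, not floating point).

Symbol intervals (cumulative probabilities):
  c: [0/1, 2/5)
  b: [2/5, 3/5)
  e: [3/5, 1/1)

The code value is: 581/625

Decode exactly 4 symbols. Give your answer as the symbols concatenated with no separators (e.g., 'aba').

Answer: eebe

Derivation:
Step 1: interval [0/1, 1/1), width = 1/1 - 0/1 = 1/1
  'c': [0/1 + 1/1*0/1, 0/1 + 1/1*2/5) = [0/1, 2/5)
  'b': [0/1 + 1/1*2/5, 0/1 + 1/1*3/5) = [2/5, 3/5)
  'e': [0/1 + 1/1*3/5, 0/1 + 1/1*1/1) = [3/5, 1/1) <- contains code 581/625
  emit 'e', narrow to [3/5, 1/1)
Step 2: interval [3/5, 1/1), width = 1/1 - 3/5 = 2/5
  'c': [3/5 + 2/5*0/1, 3/5 + 2/5*2/5) = [3/5, 19/25)
  'b': [3/5 + 2/5*2/5, 3/5 + 2/5*3/5) = [19/25, 21/25)
  'e': [3/5 + 2/5*3/5, 3/5 + 2/5*1/1) = [21/25, 1/1) <- contains code 581/625
  emit 'e', narrow to [21/25, 1/1)
Step 3: interval [21/25, 1/1), width = 1/1 - 21/25 = 4/25
  'c': [21/25 + 4/25*0/1, 21/25 + 4/25*2/5) = [21/25, 113/125)
  'b': [21/25 + 4/25*2/5, 21/25 + 4/25*3/5) = [113/125, 117/125) <- contains code 581/625
  'e': [21/25 + 4/25*3/5, 21/25 + 4/25*1/1) = [117/125, 1/1)
  emit 'b', narrow to [113/125, 117/125)
Step 4: interval [113/125, 117/125), width = 117/125 - 113/125 = 4/125
  'c': [113/125 + 4/125*0/1, 113/125 + 4/125*2/5) = [113/125, 573/625)
  'b': [113/125 + 4/125*2/5, 113/125 + 4/125*3/5) = [573/625, 577/625)
  'e': [113/125 + 4/125*3/5, 113/125 + 4/125*1/1) = [577/625, 117/125) <- contains code 581/625
  emit 'e', narrow to [577/625, 117/125)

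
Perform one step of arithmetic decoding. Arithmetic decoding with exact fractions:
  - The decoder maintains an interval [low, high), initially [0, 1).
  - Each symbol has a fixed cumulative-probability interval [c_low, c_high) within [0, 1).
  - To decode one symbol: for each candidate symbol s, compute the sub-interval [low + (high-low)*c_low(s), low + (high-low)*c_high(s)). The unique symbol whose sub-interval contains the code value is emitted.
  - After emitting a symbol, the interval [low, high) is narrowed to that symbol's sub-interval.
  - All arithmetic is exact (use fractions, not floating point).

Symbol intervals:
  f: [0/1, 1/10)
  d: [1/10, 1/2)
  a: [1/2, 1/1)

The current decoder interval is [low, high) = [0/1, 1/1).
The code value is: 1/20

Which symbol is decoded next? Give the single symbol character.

Interval width = high − low = 1/1 − 0/1 = 1/1
Scaled code = (code − low) / width = (1/20 − 0/1) / 1/1 = 1/20
  f: [0/1, 1/10) ← scaled code falls here ✓
  d: [1/10, 1/2) 
  a: [1/2, 1/1) 

Answer: f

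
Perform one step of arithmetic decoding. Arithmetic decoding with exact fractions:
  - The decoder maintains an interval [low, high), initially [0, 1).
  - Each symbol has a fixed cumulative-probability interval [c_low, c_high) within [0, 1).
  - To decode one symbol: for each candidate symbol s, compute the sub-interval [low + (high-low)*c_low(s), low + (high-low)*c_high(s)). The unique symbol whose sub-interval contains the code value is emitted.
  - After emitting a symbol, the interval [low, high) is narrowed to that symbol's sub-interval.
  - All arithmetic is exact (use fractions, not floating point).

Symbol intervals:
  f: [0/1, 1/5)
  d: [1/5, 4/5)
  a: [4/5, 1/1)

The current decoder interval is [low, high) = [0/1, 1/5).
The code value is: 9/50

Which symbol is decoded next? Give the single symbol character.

Answer: a

Derivation:
Interval width = high − low = 1/5 − 0/1 = 1/5
Scaled code = (code − low) / width = (9/50 − 0/1) / 1/5 = 9/10
  f: [0/1, 1/5) 
  d: [1/5, 4/5) 
  a: [4/5, 1/1) ← scaled code falls here ✓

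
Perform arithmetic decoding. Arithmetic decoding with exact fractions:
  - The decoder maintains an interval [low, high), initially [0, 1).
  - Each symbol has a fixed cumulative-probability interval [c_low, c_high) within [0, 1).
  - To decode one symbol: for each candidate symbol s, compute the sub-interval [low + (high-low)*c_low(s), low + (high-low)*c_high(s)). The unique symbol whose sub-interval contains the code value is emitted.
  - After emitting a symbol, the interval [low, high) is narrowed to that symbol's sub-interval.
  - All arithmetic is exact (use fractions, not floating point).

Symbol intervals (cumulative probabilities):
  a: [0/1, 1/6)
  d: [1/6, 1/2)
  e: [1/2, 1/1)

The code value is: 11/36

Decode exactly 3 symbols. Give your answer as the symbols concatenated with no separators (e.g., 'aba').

Answer: dde

Derivation:
Step 1: interval [0/1, 1/1), width = 1/1 - 0/1 = 1/1
  'a': [0/1 + 1/1*0/1, 0/1 + 1/1*1/6) = [0/1, 1/6)
  'd': [0/1 + 1/1*1/6, 0/1 + 1/1*1/2) = [1/6, 1/2) <- contains code 11/36
  'e': [0/1 + 1/1*1/2, 0/1 + 1/1*1/1) = [1/2, 1/1)
  emit 'd', narrow to [1/6, 1/2)
Step 2: interval [1/6, 1/2), width = 1/2 - 1/6 = 1/3
  'a': [1/6 + 1/3*0/1, 1/6 + 1/3*1/6) = [1/6, 2/9)
  'd': [1/6 + 1/3*1/6, 1/6 + 1/3*1/2) = [2/9, 1/3) <- contains code 11/36
  'e': [1/6 + 1/3*1/2, 1/6 + 1/3*1/1) = [1/3, 1/2)
  emit 'd', narrow to [2/9, 1/3)
Step 3: interval [2/9, 1/3), width = 1/3 - 2/9 = 1/9
  'a': [2/9 + 1/9*0/1, 2/9 + 1/9*1/6) = [2/9, 13/54)
  'd': [2/9 + 1/9*1/6, 2/9 + 1/9*1/2) = [13/54, 5/18)
  'e': [2/9 + 1/9*1/2, 2/9 + 1/9*1/1) = [5/18, 1/3) <- contains code 11/36
  emit 'e', narrow to [5/18, 1/3)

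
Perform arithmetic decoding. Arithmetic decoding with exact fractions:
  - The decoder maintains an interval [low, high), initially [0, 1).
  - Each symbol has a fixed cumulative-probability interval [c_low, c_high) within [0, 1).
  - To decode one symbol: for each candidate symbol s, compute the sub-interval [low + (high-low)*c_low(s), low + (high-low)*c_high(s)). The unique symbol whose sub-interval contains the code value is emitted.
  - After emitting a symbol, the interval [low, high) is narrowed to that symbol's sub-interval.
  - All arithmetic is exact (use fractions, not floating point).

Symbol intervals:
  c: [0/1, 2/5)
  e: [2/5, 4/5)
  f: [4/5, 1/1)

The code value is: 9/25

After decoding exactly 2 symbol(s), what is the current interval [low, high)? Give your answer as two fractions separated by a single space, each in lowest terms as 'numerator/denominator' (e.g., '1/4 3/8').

Step 1: interval [0/1, 1/1), width = 1/1 - 0/1 = 1/1
  'c': [0/1 + 1/1*0/1, 0/1 + 1/1*2/5) = [0/1, 2/5) <- contains code 9/25
  'e': [0/1 + 1/1*2/5, 0/1 + 1/1*4/5) = [2/5, 4/5)
  'f': [0/1 + 1/1*4/5, 0/1 + 1/1*1/1) = [4/5, 1/1)
  emit 'c', narrow to [0/1, 2/5)
Step 2: interval [0/1, 2/5), width = 2/5 - 0/1 = 2/5
  'c': [0/1 + 2/5*0/1, 0/1 + 2/5*2/5) = [0/1, 4/25)
  'e': [0/1 + 2/5*2/5, 0/1 + 2/5*4/5) = [4/25, 8/25)
  'f': [0/1 + 2/5*4/5, 0/1 + 2/5*1/1) = [8/25, 2/5) <- contains code 9/25
  emit 'f', narrow to [8/25, 2/5)

Answer: 8/25 2/5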